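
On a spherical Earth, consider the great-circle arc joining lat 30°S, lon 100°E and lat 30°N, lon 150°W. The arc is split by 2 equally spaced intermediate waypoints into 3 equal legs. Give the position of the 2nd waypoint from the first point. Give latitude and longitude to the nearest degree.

From cos δ = sin φ₁ sin φ₂ + cos φ₁ cos φ₂ cos Δλ, the central angle is δ ≈ 2.102 rad (120.4°).
Interpolate at f = 2/3 with slerp weights a = sin((1−f)δ)/sin δ ≈ 0.748, b = sin(fδ)/sin δ ≈ 1.143.
p = a·p₁ + b·p₂ ≈ (-0.970, 0.143, 0.198); φ = arcsin(p_z) ≈ 11.40°, λ = atan2(p_y, p_x) ≈ 171.63°.

≈ lat 11°N, lon 172°E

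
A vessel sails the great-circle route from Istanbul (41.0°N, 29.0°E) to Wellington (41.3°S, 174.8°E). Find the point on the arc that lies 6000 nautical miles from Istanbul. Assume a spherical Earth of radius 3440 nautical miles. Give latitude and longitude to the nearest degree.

Write both endpoints as unit vectors p₁, p₂ with components (cos φ cos λ, cos φ sin λ, sin φ).
The central angle between the endpoints is δ = arccos(p₁·p₂) ≈ 2.695 rad (154.4°). The total great-circle distance is δ·R ≈ 2.695 × 3440 ≈ 9271 nmi, so the target fraction is f = 6000/9271 ≈ 0.647.
Interpolate at f ≈ 0.647 with slerp weights a = sin((1−f)δ)/sin δ ≈ 1.885, b = sin(fδ)/sin δ ≈ 2.281.
p = a·p₁ + b·p₂ ≈ (-0.462, 0.845, -0.269); φ = arcsin(p_z) ≈ -15.60°, λ = atan2(p_y, p_x) ≈ 118.69°.

≈ 16°S, 119°E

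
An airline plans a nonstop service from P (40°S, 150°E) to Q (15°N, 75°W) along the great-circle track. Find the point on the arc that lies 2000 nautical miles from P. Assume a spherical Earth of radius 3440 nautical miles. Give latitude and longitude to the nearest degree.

≈ (43°S, 165°W)

From cos δ = sin φ₁ sin φ₂ + cos φ₁ cos φ₂ cos Δλ, the central angle is δ ≈ 2.332 rad (133.6°). The total great-circle distance is δ·R ≈ 2.332 × 3440 ≈ 8021 nmi, so the target fraction is f = 2000/8021 ≈ 0.249.
Interpolate at f ≈ 0.249 with slerp weights a = sin((1−f)δ)/sin δ ≈ 1.359, b = sin(fδ)/sin δ ≈ 0.758.
p = a·p₁ + b·p₂ ≈ (-0.712, -0.187, -0.677); φ = arcsin(p_z) ≈ -42.61°, λ = atan2(p_y, p_x) ≈ -165.27°.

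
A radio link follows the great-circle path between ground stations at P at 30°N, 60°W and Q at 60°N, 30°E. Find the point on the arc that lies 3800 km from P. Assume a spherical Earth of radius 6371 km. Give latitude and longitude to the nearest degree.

≈ 55°N, 27°W

Convert each endpoint to a unit vector on the sphere (x = cos φ cos λ, y = cos φ sin λ, z = sin φ).
The central angle between the endpoints is δ = arccos(p₁·p₂) ≈ 1.123 rad (64.3°). The total great-circle distance is δ·R ≈ 1.123 × 6371 ≈ 7154 km, so the target fraction is f = 3800/7154 ≈ 0.531.
Interpolate at f ≈ 0.531 with slerp weights a = sin((1−f)δ)/sin δ ≈ 0.557, b = sin(fδ)/sin δ ≈ 0.623.
p = a·p₁ + b·p₂ ≈ (0.511, -0.262, 0.818); φ = arcsin(p_z) ≈ 54.93°, λ = atan2(p_y, p_x) ≈ -27.16°.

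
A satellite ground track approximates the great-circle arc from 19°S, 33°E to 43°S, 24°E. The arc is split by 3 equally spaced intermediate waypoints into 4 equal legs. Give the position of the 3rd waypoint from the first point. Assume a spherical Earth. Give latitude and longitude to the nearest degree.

≈ 37°S, 27°E

Write both endpoints as unit vectors p₁, p₂ with components (cos φ cos λ, cos φ sin λ, sin φ).
The central angle between the endpoints is δ = arccos(p₁·p₂) ≈ 0.439 rad (25.2°).
Interpolate at f = 3/4 with slerp weights a = sin((1−f)δ)/sin δ ≈ 0.258, b = sin(fδ)/sin δ ≈ 0.761.
p = a·p₁ + b·p₂ ≈ (0.713, 0.359, -0.603); φ = arcsin(p_z) ≈ -37.07°, λ = atan2(p_y, p_x) ≈ 26.74°.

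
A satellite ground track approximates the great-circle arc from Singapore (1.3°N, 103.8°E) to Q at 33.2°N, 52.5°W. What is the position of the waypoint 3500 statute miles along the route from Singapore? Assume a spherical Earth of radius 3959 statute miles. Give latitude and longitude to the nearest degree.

≈ 43°N, 71°E

Convert each endpoint to a unit vector on the sphere (x = cos φ cos λ, y = cos φ sin λ, z = sin φ).
The central angle between the endpoints is δ = arccos(p₁·p₂) ≈ 2.424 rad (138.9°). The total great-circle distance is δ·R ≈ 2.424 × 3959 ≈ 9598 mi, so the target fraction is f = 3500/9598 ≈ 0.365.
Interpolate at f ≈ 0.365 with slerp weights a = sin((1−f)δ)/sin δ ≈ 1.521, b = sin(fδ)/sin δ ≈ 1.176.
p = a·p₁ + b·p₂ ≈ (0.237, 0.695, 0.679); φ = arcsin(p_z) ≈ 42.74°, λ = atan2(p_y, p_x) ≈ 71.20°.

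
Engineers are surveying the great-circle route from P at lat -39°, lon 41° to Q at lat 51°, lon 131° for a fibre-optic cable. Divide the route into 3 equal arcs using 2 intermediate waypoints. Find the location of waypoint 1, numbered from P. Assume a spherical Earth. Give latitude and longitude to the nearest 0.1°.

≈ lat -8.0°, lon 68.8°

Convert each endpoint to a unit vector on the sphere (x = cos φ cos λ, y = cos φ sin λ, z = sin φ).
The central angle between the endpoints is δ = arccos(p₁·p₂) ≈ 2.082 rad (119.3°).
Interpolate at f = 1/3 with slerp weights a = sin((1−f)δ)/sin δ ≈ 1.127, b = sin(fδ)/sin δ ≈ 0.733.
p = a·p₁ + b·p₂ ≈ (0.358, 0.923, -0.140); φ = arcsin(p_z) ≈ -8.03°, λ = atan2(p_y, p_x) ≈ 68.78°.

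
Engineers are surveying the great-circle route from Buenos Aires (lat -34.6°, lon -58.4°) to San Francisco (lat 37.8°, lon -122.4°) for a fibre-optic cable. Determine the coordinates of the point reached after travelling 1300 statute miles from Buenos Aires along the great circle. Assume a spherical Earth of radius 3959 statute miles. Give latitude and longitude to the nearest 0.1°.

Convert each endpoint to a unit vector on the sphere (x = cos φ cos λ, y = cos φ sin λ, z = sin φ).
The central angle between the endpoints is δ = arccos(p₁·p₂) ≈ 1.634 rad (93.6°). The total great-circle distance is δ·R ≈ 1.634 × 3959 ≈ 6468 mi, so the target fraction is f = 1300/6468 ≈ 0.201.
Interpolate at f ≈ 0.201 with slerp weights a = sin((1−f)δ)/sin δ ≈ 0.967, b = sin(fδ)/sin δ ≈ 0.323.
p = a·p₁ + b·p₂ ≈ (0.280, -0.893, -0.351); φ = arcsin(p_z) ≈ -20.55°, λ = atan2(p_y, p_x) ≈ -72.59°.

≈ lat -20.5°, lon -72.6°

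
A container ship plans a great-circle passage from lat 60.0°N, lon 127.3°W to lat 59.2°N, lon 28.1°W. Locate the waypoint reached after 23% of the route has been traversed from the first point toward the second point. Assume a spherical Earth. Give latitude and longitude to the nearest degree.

≈ lat 66°N, lon 109°W

Convert each endpoint to a unit vector on the sphere (x = cos φ cos λ, y = cos φ sin λ, z = sin φ).
The central angle between the endpoints is δ = arccos(p₁·p₂) ≈ 0.791 rad (45.3°).
Interpolate at f = 0.23 with slerp weights a = sin((1−f)δ)/sin δ ≈ 0.805, b = sin(fδ)/sin δ ≈ 0.254.
p = a·p₁ + b·p₂ ≈ (-0.129, -0.381, 0.915); φ = arcsin(p_z) ≈ 66.26°, λ = atan2(p_y, p_x) ≈ -108.67°.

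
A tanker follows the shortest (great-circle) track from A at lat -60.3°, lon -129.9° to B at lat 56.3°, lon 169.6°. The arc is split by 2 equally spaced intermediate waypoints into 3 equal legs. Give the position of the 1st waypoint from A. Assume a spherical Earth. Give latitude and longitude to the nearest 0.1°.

≈ lat -22.3°, lon -155.5°

Convert each endpoint to a unit vector on the sphere (x = cos φ cos λ, y = cos φ sin λ, z = sin φ).
The central angle between the endpoints is δ = arccos(p₁·p₂) ≈ 2.199 rad (126.0°).
Interpolate at f = 1/3 with slerp weights a = sin((1−f)δ)/sin δ ≈ 1.229, b = sin(fδ)/sin δ ≈ 0.827.
p = a·p₁ + b·p₂ ≈ (-0.842, -0.384, -0.380); φ = arcsin(p_z) ≈ -22.31°, λ = atan2(p_y, p_x) ≈ -155.46°.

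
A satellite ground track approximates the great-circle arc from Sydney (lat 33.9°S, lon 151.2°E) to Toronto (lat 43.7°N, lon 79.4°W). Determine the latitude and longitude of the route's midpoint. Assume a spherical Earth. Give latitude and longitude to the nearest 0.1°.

The haversine formula gives a central angle δ ≈ 2.444 rad (140.0°) between the endpoints.
Interpolate at f = 1/2 with slerp weights a = sin((1−f)δ)/sin δ ≈ 1.462, b = sin(fδ)/sin δ ≈ 1.462.
p = a·p₁ + b·p₂ ≈ (-0.869, -0.454, 0.195); φ = arcsin(p_z) ≈ 11.23°, λ = atan2(p_y, p_x) ≈ -152.40°.

≈ lat 11.2°N, lon 152.4°W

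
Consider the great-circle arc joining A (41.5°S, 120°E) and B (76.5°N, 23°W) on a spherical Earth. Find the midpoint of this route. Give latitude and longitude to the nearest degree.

≈ (28°N, 106°E)

Convert each endpoint to a unit vector on the sphere (x = cos φ cos λ, y = cos φ sin λ, z = sin φ).
The central angle between the endpoints is δ = arccos(p₁·p₂) ≈ 2.472 rad (141.6°).
Interpolate at f = 1/2 with slerp weights a = sin((1−f)δ)/sin δ ≈ 1.521, b = sin(fδ)/sin δ ≈ 1.521.
p = a·p₁ + b·p₂ ≈ (-0.243, 0.848, 0.471); φ = arcsin(p_z) ≈ 28.11°, λ = atan2(p_y, p_x) ≈ 105.98°.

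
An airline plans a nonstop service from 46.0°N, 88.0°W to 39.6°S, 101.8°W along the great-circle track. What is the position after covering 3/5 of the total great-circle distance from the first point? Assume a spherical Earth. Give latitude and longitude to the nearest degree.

From cos δ = sin φ₁ sin φ₂ + cos φ₁ cos φ₂ cos Δλ, the central angle is δ ≈ 1.509 rad (86.5°).
Interpolate at f = 3/5 with slerp weights a = sin((1−f)δ)/sin δ ≈ 0.569, b = sin(fδ)/sin δ ≈ 0.788.
p = a·p₁ + b·p₂ ≈ (-0.110, -0.989, -0.093); φ = arcsin(p_z) ≈ -5.35°, λ = atan2(p_y, p_x) ≈ -96.37°.

≈ 5°S, 96°W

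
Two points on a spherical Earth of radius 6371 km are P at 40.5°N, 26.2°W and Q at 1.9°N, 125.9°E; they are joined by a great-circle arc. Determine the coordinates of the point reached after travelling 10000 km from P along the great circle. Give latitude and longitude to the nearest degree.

From cos δ = sin φ₁ sin φ₂ + cos φ₁ cos φ₂ cos Δλ, the central angle is δ ≈ 2.279 rad (130.6°). The total great-circle distance is δ·R ≈ 2.279 × 6371 ≈ 14517 km, so the target fraction is f = 10000/14517 ≈ 0.689.
Interpolate at f ≈ 0.689 with slerp weights a = sin((1−f)δ)/sin δ ≈ 0.857, b = sin(fδ)/sin δ ≈ 1.316.
p = a·p₁ + b·p₂ ≈ (-0.187, 0.778, 0.600); φ = arcsin(p_z) ≈ 36.88°, λ = atan2(p_y, p_x) ≈ 103.50°.

≈ 37°N, 103°E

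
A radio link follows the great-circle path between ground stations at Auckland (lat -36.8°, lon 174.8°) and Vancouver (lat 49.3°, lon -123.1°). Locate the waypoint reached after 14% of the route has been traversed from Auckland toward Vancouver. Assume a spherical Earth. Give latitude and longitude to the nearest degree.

Write both endpoints as unit vectors p₁, p₂ with components (cos φ cos λ, cos φ sin λ, sin φ).
The central angle between the endpoints is δ = arccos(p₁·p₂) ≈ 1.782 rad (102.1°).
Interpolate at f = 0.14 with slerp weights a = sin((1−f)δ)/sin δ ≈ 1.022, b = sin(fδ)/sin δ ≈ 0.253.
p = a·p₁ + b·p₂ ≈ (-0.905, -0.064, -0.421); φ = arcsin(p_z) ≈ -24.88°, λ = atan2(p_y, p_x) ≈ -175.97°.

≈ lat -25°, lon -176°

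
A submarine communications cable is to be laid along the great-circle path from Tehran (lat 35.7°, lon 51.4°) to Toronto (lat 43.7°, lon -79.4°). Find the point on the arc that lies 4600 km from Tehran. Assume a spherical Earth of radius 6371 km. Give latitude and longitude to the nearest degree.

Write both endpoints as unit vectors p₁, p₂ with components (cos φ cos λ, cos φ sin λ, sin φ).
The central angle between the endpoints is δ = arccos(p₁·p₂) ≈ 1.551 rad (88.9°). The total great-circle distance is δ·R ≈ 1.551 × 6371 ≈ 9883 km, so the target fraction is f = 4600/9883 ≈ 0.465.
Interpolate at f ≈ 0.465 with slerp weights a = sin((1−f)δ)/sin δ ≈ 0.738, b = sin(fδ)/sin δ ≈ 0.661.
p = a·p₁ + b·p₂ ≈ (0.462, -0.002, 0.887); φ = arcsin(p_z) ≈ 62.51°, λ = atan2(p_y, p_x) ≈ -0.20°.

≈ lat 63°, lon 0°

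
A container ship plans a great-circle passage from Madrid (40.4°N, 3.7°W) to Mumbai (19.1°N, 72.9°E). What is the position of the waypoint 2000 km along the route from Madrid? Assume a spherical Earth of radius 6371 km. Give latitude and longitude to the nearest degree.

≈ 40°N, 20°E

Convert each endpoint to a unit vector on the sphere (x = cos φ cos λ, y = cos φ sin λ, z = sin φ).
The central angle between the endpoints is δ = arccos(p₁·p₂) ≈ 1.182 rad (67.7°). The total great-circle distance is δ·R ≈ 1.182 × 6371 ≈ 7532 km, so the target fraction is f = 2000/7532 ≈ 0.266.
Interpolate at f ≈ 0.266 with slerp weights a = sin((1−f)δ)/sin δ ≈ 0.825, b = sin(fδ)/sin δ ≈ 0.334.
p = a·p₁ + b·p₂ ≈ (0.719, 0.261, 0.644); φ = arcsin(p_z) ≈ 40.07°, λ = atan2(p_y, p_x) ≈ 19.93°.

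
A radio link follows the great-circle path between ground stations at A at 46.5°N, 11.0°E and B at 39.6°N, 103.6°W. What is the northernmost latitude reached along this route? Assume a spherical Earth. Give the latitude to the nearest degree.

The great circle lies in the plane with unit normal n̂ = (p₁ × p₂)/|p₁ × p₂|.
Here n̂_z ≈ -0.497; the vertex latitude is φ_max = arccos|n̂_z| ≈ 60.2°.

≈ 60°N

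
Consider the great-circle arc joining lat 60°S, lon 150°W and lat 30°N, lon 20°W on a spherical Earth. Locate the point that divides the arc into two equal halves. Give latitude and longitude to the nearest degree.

Write both endpoints as unit vectors p₁, p₂ with components (cos φ cos λ, cos φ sin λ, sin φ).
The central angle between the endpoints is δ = arccos(p₁·p₂) ≈ 2.362 rad (135.3°).
Interpolate at f = 1/2 with slerp weights a = sin((1−f)δ)/sin δ ≈ 1.316, b = sin(fδ)/sin δ ≈ 1.316.
p = a·p₁ + b·p₂ ≈ (0.501, -0.719, -0.482); φ = arcsin(p_z) ≈ -28.80°, λ = atan2(p_y, p_x) ≈ -55.12°.

≈ lat 29°S, lon 55°W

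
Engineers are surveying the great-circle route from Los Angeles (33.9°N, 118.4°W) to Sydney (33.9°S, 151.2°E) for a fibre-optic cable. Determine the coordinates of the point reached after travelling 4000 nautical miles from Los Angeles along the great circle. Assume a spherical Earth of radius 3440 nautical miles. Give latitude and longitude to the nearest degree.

≈ 9°S, 173°W

Write both endpoints as unit vectors p₁, p₂ with components (cos φ cos λ, cos φ sin λ, sin φ).
The central angle between the endpoints is δ = arccos(p₁·p₂) ≈ 1.892 rad (108.4°). The total great-circle distance is δ·R ≈ 1.892 × 3440 ≈ 6509 nmi, so the target fraction is f = 4000/6509 ≈ 0.615.
Interpolate at f ≈ 0.615 with slerp weights a = sin((1−f)δ)/sin δ ≈ 0.702, b = sin(fδ)/sin δ ≈ 0.967.
p = a·p₁ + b·p₂ ≈ (-0.981, -0.126, -0.148); φ = arcsin(p_z) ≈ -8.50°, λ = atan2(p_y, p_x) ≈ -172.68°.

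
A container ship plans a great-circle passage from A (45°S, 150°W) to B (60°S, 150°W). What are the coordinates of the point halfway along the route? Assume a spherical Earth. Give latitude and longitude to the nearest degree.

≈ (52°S, 150°W)

Convert each endpoint to a unit vector on the sphere (x = cos φ cos λ, y = cos φ sin λ, z = sin φ).
The central angle between the endpoints is δ = arccos(p₁·p₂) ≈ 0.262 rad (15.0°).
Interpolate at f = 1/2 with slerp weights a = sin((1−f)δ)/sin δ ≈ 0.504, b = sin(fδ)/sin δ ≈ 0.504.
p = a·p₁ + b·p₂ ≈ (-0.527, -0.304, -0.793); φ = arcsin(p_z) ≈ -52.50°, λ = atan2(p_y, p_x) ≈ -150.00°.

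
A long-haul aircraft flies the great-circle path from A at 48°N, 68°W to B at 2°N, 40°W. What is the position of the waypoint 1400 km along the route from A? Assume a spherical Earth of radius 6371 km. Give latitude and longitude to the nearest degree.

≈ 37°N, 59°W

Convert each endpoint to a unit vector on the sphere (x = cos φ cos λ, y = cos φ sin λ, z = sin φ).
The central angle between the endpoints is δ = arccos(p₁·p₂) ≈ 0.907 rad (51.9°). The total great-circle distance is δ·R ≈ 0.907 × 6371 ≈ 5776 km, so the target fraction is f = 1400/5776 ≈ 0.242.
Interpolate at f ≈ 0.242 with slerp weights a = sin((1−f)δ)/sin δ ≈ 0.805, b = sin(fδ)/sin δ ≈ 0.277.
p = a·p₁ + b·p₂ ≈ (0.414, -0.677, 0.608); φ = arcsin(p_z) ≈ 37.45°, λ = atan2(p_y, p_x) ≈ -58.58°.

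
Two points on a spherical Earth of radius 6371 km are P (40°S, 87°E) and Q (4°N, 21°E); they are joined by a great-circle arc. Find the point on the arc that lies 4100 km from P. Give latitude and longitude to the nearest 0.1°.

The haversine formula gives a central angle δ ≈ 1.302 rad (74.6°) between the endpoints. The total great-circle distance is δ·R ≈ 1.302 × 6371 ≈ 8292 km, so the target fraction is f = 4100/8292 ≈ 0.494.
Interpolate at f ≈ 0.494 with slerp weights a = sin((1−f)δ)/sin δ ≈ 0.634, b = sin(fδ)/sin δ ≈ 0.622.
p = a·p₁ + b·p₂ ≈ (0.605, 0.708, -0.364); φ = arcsin(p_z) ≈ -21.37°, λ = atan2(p_y, p_x) ≈ 49.47°.

≈ (21.4°S, 49.5°E)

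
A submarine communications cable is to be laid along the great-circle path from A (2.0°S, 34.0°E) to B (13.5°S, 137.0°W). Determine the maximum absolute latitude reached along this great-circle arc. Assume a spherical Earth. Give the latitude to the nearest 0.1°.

The great circle lies in the plane with unit normal n̂ = (p₁ × p₂)/|p₁ × p₂|.
Here n̂_z ≈ -0.495; the vertex latitude is φ_max = arccos|n̂_z| ≈ 60.3°.
Check via Clairaut: cos φ_max = |cos φ₁| · sin C = cos(2.0°)·sin(150.3°) ≈ 0.495, again giving ≈ 60.3°.

≈ 60.3°S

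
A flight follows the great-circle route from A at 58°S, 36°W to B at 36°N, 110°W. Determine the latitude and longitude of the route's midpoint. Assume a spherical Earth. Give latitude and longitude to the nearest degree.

≈ 14°S, 82°W

The haversine formula gives a central angle δ ≈ 1.961 rad (112.4°) between the endpoints.
Interpolate at f = 1/2 with slerp weights a = sin((1−f)δ)/sin δ ≈ 0.898, b = sin(fδ)/sin δ ≈ 0.898.
p = a·p₁ + b·p₂ ≈ (0.137, -0.963, -0.234); φ = arcsin(p_z) ≈ -13.52°, λ = atan2(p_y, p_x) ≈ -81.93°.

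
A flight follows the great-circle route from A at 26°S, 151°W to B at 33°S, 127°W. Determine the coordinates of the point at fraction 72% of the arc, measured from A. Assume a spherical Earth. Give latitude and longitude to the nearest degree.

The haversine formula gives a central angle δ ≈ 0.383 rad (22.0°) between the endpoints.
Interpolate at f = 0.72 with slerp weights a = sin((1−f)δ)/sin δ ≈ 0.286, b = sin(fδ)/sin δ ≈ 0.729.
p = a·p₁ + b·p₂ ≈ (-0.593, -0.613, -0.522); φ = arcsin(p_z) ≈ -31.49°, λ = atan2(p_y, p_x) ≈ -134.05°.

≈ 31°S, 134°W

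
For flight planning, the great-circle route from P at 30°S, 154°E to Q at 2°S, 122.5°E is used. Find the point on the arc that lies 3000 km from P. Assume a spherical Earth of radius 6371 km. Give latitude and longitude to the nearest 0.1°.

≈ 12.0°S, 132.3°E

From cos δ = sin φ₁ sin φ₂ + cos φ₁ cos φ₂ cos Δλ, the central angle is δ ≈ 0.715 rad (40.9°). The total great-circle distance is δ·R ≈ 0.715 × 6371 ≈ 4552 km, so the target fraction is f = 3000/4552 ≈ 0.659.
Interpolate at f ≈ 0.659 with slerp weights a = sin((1−f)δ)/sin δ ≈ 0.368, b = sin(fδ)/sin δ ≈ 0.692.
p = a·p₁ + b·p₂ ≈ (-0.658, 0.723, -0.208); φ = arcsin(p_z) ≈ -12.02°, λ = atan2(p_y, p_x) ≈ 132.31°.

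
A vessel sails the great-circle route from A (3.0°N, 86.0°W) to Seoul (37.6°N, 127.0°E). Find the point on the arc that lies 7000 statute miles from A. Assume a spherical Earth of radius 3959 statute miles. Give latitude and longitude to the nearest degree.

From cos δ = sin φ₁ sin φ₂ + cos φ₁ cos φ₂ cos Δλ, the central angle is δ ≈ 2.254 rad (129.2°). The total great-circle distance is δ·R ≈ 2.254 × 3959 ≈ 8925 mi, so the target fraction is f = 7000/8925 ≈ 0.784.
Interpolate at f ≈ 0.784 with slerp weights a = sin((1−f)δ)/sin δ ≈ 0.603, b = sin(fδ)/sin δ ≈ 1.265.
p = a·p₁ + b·p₂ ≈ (-0.561, 0.200, 0.803); φ = arcsin(p_z) ≈ 53.45°, λ = atan2(p_y, p_x) ≈ 160.40°.

≈ (53°N, 160°E)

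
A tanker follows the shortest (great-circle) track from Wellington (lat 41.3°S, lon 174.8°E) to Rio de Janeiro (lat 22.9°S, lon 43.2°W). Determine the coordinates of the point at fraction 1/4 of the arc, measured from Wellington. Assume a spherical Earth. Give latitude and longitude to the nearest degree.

≈ lat 59°S, lon 154°W

The haversine formula gives a central angle δ ≈ 1.863 rad (106.8°) between the endpoints.
Interpolate at f = 1/4 with slerp weights a = sin((1−f)δ)/sin δ ≈ 1.029, b = sin(fδ)/sin δ ≈ 0.469.
p = a·p₁ + b·p₂ ≈ (-0.455, -0.226, -0.862); φ = arcsin(p_z) ≈ -59.49°, λ = atan2(p_y, p_x) ≈ -153.59°.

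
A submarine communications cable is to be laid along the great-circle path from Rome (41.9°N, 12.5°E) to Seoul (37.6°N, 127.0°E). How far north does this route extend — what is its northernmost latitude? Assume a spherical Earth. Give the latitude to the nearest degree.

The great circle lies in the plane with unit normal n̂ = (p₁ × p₂)/|p₁ × p₂|.
Here n̂_z ≈ +0.544; the vertex latitude is φ_max = arccos|n̂_z| ≈ 57.1°.

≈ 57°N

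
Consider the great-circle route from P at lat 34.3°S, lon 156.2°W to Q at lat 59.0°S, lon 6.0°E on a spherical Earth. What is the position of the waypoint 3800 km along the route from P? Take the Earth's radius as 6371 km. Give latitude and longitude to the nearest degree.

The haversine formula gives a central angle δ ≈ 1.493 rad (85.5°) between the endpoints. The total great-circle distance is δ·R ≈ 1.493 × 6371 ≈ 9511 km, so the target fraction is f = 3800/9511 ≈ 0.400.
Interpolate at f ≈ 0.400 with slerp weights a = sin((1−f)δ)/sin δ ≈ 0.783, b = sin(fδ)/sin δ ≈ 0.563.
p = a·p₁ + b·p₂ ≈ (-0.304, -0.231, -0.924); φ = arcsin(p_z) ≈ -67.58°, λ = atan2(p_y, p_x) ≈ -142.75°.

≈ lat 68°S, lon 143°W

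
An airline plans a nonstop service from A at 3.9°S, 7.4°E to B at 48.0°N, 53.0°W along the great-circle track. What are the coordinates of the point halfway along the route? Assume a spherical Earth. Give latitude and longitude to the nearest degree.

Convert each endpoint to a unit vector on the sphere (x = cos φ cos λ, y = cos φ sin λ, z = sin φ).
The central angle between the endpoints is δ = arccos(p₁·p₂) ≈ 1.288 rad (73.8°).
Interpolate at f = 1/2 with slerp weights a = sin((1−f)δ)/sin δ ≈ 0.625, b = sin(fδ)/sin δ ≈ 0.625.
p = a·p₁ + b·p₂ ≈ (0.870, -0.254, 0.422); φ = arcsin(p_z) ≈ 24.97°, λ = atan2(p_y, p_x) ≈ -16.26°.

≈ 25°N, 16°W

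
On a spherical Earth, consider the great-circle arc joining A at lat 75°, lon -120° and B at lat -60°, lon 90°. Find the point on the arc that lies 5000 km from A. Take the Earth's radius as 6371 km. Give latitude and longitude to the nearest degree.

Convert each endpoint to a unit vector on the sphere (x = cos φ cos λ, y = cos φ sin λ, z = sin φ).
The central angle between the endpoints is δ = arccos(p₁·p₂) ≈ 2.820 rad (161.5°). The total great-circle distance is δ·R ≈ 2.820 × 6371 ≈ 17963 km, so the target fraction is f = 5000/17963 ≈ 0.278.
Interpolate at f ≈ 0.278 with slerp weights a = sin((1−f)δ)/sin δ ≈ 2.825, b = sin(fδ)/sin δ ≈ 2.233.
p = a·p₁ + b·p₂ ≈ (-0.366, 0.483, 0.796); φ = arcsin(p_z) ≈ 52.71°, λ = atan2(p_y, p_x) ≈ 127.12°.

≈ lat 53°, lon 127°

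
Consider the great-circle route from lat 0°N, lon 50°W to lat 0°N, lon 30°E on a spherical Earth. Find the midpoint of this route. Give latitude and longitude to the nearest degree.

Write both endpoints as unit vectors p₁, p₂ with components (cos φ cos λ, cos φ sin λ, sin φ).
The central angle between the endpoints is δ = arccos(p₁·p₂) ≈ 1.396 rad (80.0°).
Interpolate at f = 1/2 with slerp weights a = sin((1−f)δ)/sin δ ≈ 0.653, b = sin(fδ)/sin δ ≈ 0.653.
p = a·p₁ + b·p₂ ≈ (0.985, -0.174, 0.000); φ = arcsin(p_z) ≈ 0.00°, λ = atan2(p_y, p_x) ≈ -10.00°.

≈ lat 0°N, lon 10°W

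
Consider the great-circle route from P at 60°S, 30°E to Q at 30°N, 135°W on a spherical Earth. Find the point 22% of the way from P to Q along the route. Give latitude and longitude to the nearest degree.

Convert each endpoint to a unit vector on the sphere (x = cos φ cos λ, y = cos φ sin λ, z = sin φ).
The central angle between the endpoints is δ = arccos(p₁·p₂) ≈ 2.589 rad (148.4°).
Interpolate at f = 0.22 with slerp weights a = sin((1−f)δ)/sin δ ≈ 1.717, b = sin(fδ)/sin δ ≈ 1.028.
p = a·p₁ + b·p₂ ≈ (0.114, -0.200, -0.973); φ = arcsin(p_z) ≈ -76.68°, λ = atan2(p_y, p_x) ≈ -60.31°.

≈ 77°S, 60°W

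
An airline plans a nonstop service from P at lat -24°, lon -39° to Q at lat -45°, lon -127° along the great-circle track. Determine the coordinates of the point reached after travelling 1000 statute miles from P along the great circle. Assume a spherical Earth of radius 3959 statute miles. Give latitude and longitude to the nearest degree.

Write both endpoints as unit vectors p₁, p₂ with components (cos φ cos λ, cos φ sin λ, sin φ).
The central angle between the endpoints is δ = arccos(p₁·p₂) ≈ 1.255 rad (71.9°). The total great-circle distance is δ·R ≈ 1.255 × 3959 ≈ 4970 mi, so the target fraction is f = 1000/4970 ≈ 0.201.
Interpolate at f ≈ 0.201 with slerp weights a = sin((1−f)δ)/sin δ ≈ 0.887, b = sin(fδ)/sin δ ≈ 0.263.
p = a·p₁ + b·p₂ ≈ (0.518, -0.658, -0.547); φ = arcsin(p_z) ≈ -33.13°, λ = atan2(p_y, p_x) ≈ -51.82°.

≈ lat -33°, lon -52°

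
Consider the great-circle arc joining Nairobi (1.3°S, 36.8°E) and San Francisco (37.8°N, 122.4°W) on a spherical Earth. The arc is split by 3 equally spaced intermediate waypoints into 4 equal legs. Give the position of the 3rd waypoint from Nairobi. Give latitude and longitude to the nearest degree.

≈ 62°N, 82°W

Convert each endpoint to a unit vector on the sphere (x = cos φ cos λ, y = cos φ sin λ, z = sin φ).
The central angle between the endpoints is δ = arccos(p₁·p₂) ≈ 2.422 rad (138.8°).
Interpolate at f = 3/4 with slerp weights a = sin((1−f)δ)/sin δ ≈ 0.864, b = sin(fδ)/sin δ ≈ 1.472.
p = a·p₁ + b·p₂ ≈ (0.068, -0.465, 0.883); φ = arcsin(p_z) ≈ 61.98°, λ = atan2(p_y, p_x) ≈ -81.62°.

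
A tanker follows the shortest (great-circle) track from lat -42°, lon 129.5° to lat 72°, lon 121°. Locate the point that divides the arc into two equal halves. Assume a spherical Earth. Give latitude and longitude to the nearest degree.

≈ lat 15°, lon 127°

Convert each endpoint to a unit vector on the sphere (x = cos φ cos λ, y = cos φ sin λ, z = sin φ).
The central angle between the endpoints is δ = arccos(p₁·p₂) ≈ 1.992 rad (114.2°).
Interpolate at f = 1/2 with slerp weights a = sin((1−f)δ)/sin δ ≈ 0.920, b = sin(fδ)/sin δ ≈ 0.920.
p = a·p₁ + b·p₂ ≈ (-0.581, 0.771, 0.259); φ = arcsin(p_z) ≈ 15.03°, λ = atan2(p_y, p_x) ≈ 127.01°.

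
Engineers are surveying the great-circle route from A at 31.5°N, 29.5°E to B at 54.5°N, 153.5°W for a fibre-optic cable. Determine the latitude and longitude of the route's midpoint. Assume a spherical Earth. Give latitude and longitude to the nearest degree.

Write both endpoints as unit vectors p₁, p₂ with components (cos φ cos λ, cos φ sin λ, sin φ).
The central angle between the endpoints is δ = arccos(p₁·p₂) ≈ 1.640 rad (94.0°).
Interpolate at f = 1/2 with slerp weights a = sin((1−f)δ)/sin δ ≈ 0.733, b = sin(fδ)/sin δ ≈ 0.733.
p = a·p₁ + b·p₂ ≈ (0.163, 0.118, 0.980); φ = arcsin(p_z) ≈ 78.40°, λ = atan2(p_y, p_x) ≈ 35.86°.

≈ 78°N, 36°E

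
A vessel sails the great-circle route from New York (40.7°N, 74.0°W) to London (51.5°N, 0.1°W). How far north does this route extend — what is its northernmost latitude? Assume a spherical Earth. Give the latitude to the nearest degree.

The great circle lies in the plane with unit normal n̂ = (p₁ × p₂)/|p₁ × p₂|.
Here n̂_z ≈ +0.591; the vertex latitude is φ_max = arccos|n̂_z| ≈ 53.8°.
Check via Clairaut: cos φ_max = |cos φ₁| · sin C = cos(40.7°)·sin(51.2°) ≈ 0.591, again giving ≈ 53.8°.

≈ 54°N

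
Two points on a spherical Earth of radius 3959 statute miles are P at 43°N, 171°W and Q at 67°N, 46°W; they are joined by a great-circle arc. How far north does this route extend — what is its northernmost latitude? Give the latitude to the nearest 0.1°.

≈ 74.7°N

The great circle lies in the plane with unit normal n̂ = (p₁ × p₂)/|p₁ × p₂|.
Here n̂_z ≈ +0.264; the vertex latitude is φ_max = arccos|n̂_z| ≈ 74.7°.
Check via Clairaut: cos φ_max = |cos φ₁| · sin C = cos(43.0°)·sin(21.2°) ≈ 0.264, again giving ≈ 74.7°.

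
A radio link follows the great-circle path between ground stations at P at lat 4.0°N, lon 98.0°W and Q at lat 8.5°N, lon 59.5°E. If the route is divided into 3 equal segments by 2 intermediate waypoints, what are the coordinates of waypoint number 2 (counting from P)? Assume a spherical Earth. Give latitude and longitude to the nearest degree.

The haversine formula gives a central angle δ ≈ 2.693 rad (154.3°) between the endpoints.
Interpolate at f = 2/3 with slerp weights a = sin((1−f)δ)/sin δ ≈ 1.804, b = sin(fδ)/sin δ ≈ 2.249.
p = a·p₁ + b·p₂ ≈ (0.879, 0.134, 0.458); φ = arcsin(p_z) ≈ 27.28°, λ = atan2(p_y, p_x) ≈ 8.70°.

≈ lat 27°N, lon 9°E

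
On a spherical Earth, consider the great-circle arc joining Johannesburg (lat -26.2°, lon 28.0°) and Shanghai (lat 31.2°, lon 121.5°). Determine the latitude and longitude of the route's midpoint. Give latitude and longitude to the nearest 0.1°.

From cos δ = sin φ₁ sin φ₂ + cos φ₁ cos φ₂ cos Δλ, the central angle is δ ≈ 1.850 rad (106.0°).
Interpolate at f = 1/2 with slerp weights a = sin((1−f)δ)/sin δ ≈ 0.831, b = sin(fδ)/sin δ ≈ 0.831.
p = a·p₁ + b·p₂ ≈ (0.287, 0.956, 0.064); φ = arcsin(p_z) ≈ 3.64°, λ = atan2(p_y, p_x) ≈ 73.29°.

≈ lat 3.6°, lon 73.3°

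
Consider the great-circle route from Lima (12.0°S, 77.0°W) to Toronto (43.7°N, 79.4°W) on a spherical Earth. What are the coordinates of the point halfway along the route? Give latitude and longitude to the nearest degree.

Convert each endpoint to a unit vector on the sphere (x = cos φ cos λ, y = cos φ sin λ, z = sin φ).
The central angle between the endpoints is δ = arccos(p₁·p₂) ≈ 0.973 rad (55.7°).
Interpolate at f = 1/2 with slerp weights a = sin((1−f)δ)/sin δ ≈ 0.566, b = sin(fδ)/sin δ ≈ 0.566.
p = a·p₁ + b·p₂ ≈ (0.200, -0.941, 0.273); φ = arcsin(p_z) ≈ 15.85°, λ = atan2(p_y, p_x) ≈ -78.02°.

≈ 16°N, 78°W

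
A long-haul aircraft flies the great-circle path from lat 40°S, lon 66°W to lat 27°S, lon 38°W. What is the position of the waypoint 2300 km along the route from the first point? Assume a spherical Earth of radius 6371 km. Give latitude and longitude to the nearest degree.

≈ lat 30°S, lon 43°W

Write both endpoints as unit vectors p₁, p₂ with components (cos φ cos λ, cos φ sin λ, sin φ).
The central angle between the endpoints is δ = arccos(p₁·p₂) ≈ 0.464 rad (26.6°). The total great-circle distance is δ·R ≈ 0.464 × 6371 ≈ 2953 km, so the target fraction is f = 2300/2953 ≈ 0.779.
Interpolate at f ≈ 0.779 with slerp weights a = sin((1−f)δ)/sin δ ≈ 0.229, b = sin(fδ)/sin δ ≈ 0.790.
p = a·p₁ + b·p₂ ≈ (0.626, -0.594, -0.506); φ = arcsin(p_z) ≈ -30.38°, λ = atan2(p_y, p_x) ≈ -43.48°.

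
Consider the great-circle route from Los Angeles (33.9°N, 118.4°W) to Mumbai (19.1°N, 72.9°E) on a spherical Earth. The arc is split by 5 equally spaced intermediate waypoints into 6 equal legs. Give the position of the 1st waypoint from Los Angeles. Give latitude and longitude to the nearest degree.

Convert each endpoint to a unit vector on the sphere (x = cos φ cos λ, y = cos φ sin λ, z = sin φ).
The central angle between the endpoints is δ = arccos(p₁·p₂) ≈ 2.198 rad (125.9°).
Interpolate at f = 1/6 with slerp weights a = sin((1−f)δ)/sin δ ≈ 1.193, b = sin(fδ)/sin δ ≈ 0.442.
p = a·p₁ + b·p₂ ≈ (-0.348, -0.472, 0.810); φ = arcsin(p_z) ≈ 54.11°, λ = atan2(p_y, p_x) ≈ -126.43°.

≈ 54°N, 126°W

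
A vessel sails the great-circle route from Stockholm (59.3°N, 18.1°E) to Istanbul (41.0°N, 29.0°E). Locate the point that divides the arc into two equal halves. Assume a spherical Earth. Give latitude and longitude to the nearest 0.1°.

≈ (50.3°N, 24.6°E)

Write both endpoints as unit vectors p₁, p₂ with components (cos φ cos λ, cos φ sin λ, sin φ).
The central angle between the endpoints is δ = arccos(p₁·p₂) ≈ 0.341 rad (19.5°).
Interpolate at f = 1/2 with slerp weights a = sin((1−f)δ)/sin δ ≈ 0.507, b = sin(fδ)/sin δ ≈ 0.507.
p = a·p₁ + b·p₂ ≈ (0.581, 0.266, 0.769); φ = arcsin(p_z) ≈ 50.27°, λ = atan2(p_y, p_x) ≈ 24.60°.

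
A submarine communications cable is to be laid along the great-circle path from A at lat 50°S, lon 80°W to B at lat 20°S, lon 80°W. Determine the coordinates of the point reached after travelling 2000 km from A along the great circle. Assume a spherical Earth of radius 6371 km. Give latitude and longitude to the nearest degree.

≈ lat 32°S, lon 80°W

Convert each endpoint to a unit vector on the sphere (x = cos φ cos λ, y = cos φ sin λ, z = sin φ).
The central angle between the endpoints is δ = arccos(p₁·p₂) ≈ 0.524 rad (30.0°). The total great-circle distance is δ·R ≈ 0.524 × 6371 ≈ 3336 km, so the target fraction is f = 2000/3336 ≈ 0.600.
Interpolate at f ≈ 0.600 with slerp weights a = sin((1−f)δ)/sin δ ≈ 0.416, b = sin(fδ)/sin δ ≈ 0.618.
p = a·p₁ + b·p₂ ≈ (0.147, -0.835, -0.530); φ = arcsin(p_z) ≈ -32.01°, λ = atan2(p_y, p_x) ≈ -80.00°.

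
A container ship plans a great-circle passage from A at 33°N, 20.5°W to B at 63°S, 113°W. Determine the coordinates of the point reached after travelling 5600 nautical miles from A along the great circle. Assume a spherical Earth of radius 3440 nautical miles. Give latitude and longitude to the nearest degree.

Convert each endpoint to a unit vector on the sphere (x = cos φ cos λ, y = cos φ sin λ, z = sin φ).
The central angle between the endpoints is δ = arccos(p₁·p₂) ≈ 2.097 rad (120.1°). The total great-circle distance is δ·R ≈ 2.097 × 3440 ≈ 7212 nmi, so the target fraction is f = 5600/7212 ≈ 0.776.
Interpolate at f ≈ 0.776 with slerp weights a = sin((1−f)δ)/sin δ ≈ 0.522, b = sin(fδ)/sin δ ≈ 1.154.
p = a·p₁ + b·p₂ ≈ (0.205, -0.636, -0.744); φ = arcsin(p_z) ≈ -48.08°, λ = atan2(p_y, p_x) ≈ -72.09°.

≈ 48°S, 72°W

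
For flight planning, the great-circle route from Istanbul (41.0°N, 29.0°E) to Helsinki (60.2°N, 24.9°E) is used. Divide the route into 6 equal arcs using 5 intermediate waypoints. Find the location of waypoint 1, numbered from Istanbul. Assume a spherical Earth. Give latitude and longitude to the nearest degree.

≈ 44°N, 29°E

Convert each endpoint to a unit vector on the sphere (x = cos φ cos λ, y = cos φ sin λ, z = sin φ).
The central angle between the endpoints is δ = arccos(p₁·p₂) ≈ 0.338 rad (19.4°).
Interpolate at f = 1/6 with slerp weights a = sin((1−f)δ)/sin δ ≈ 0.838, b = sin(fδ)/sin δ ≈ 0.170.
p = a·p₁ + b·p₂ ≈ (0.630, 0.342, 0.697); φ = arcsin(p_z) ≈ 44.21°, λ = atan2(p_y, p_x) ≈ 28.52°.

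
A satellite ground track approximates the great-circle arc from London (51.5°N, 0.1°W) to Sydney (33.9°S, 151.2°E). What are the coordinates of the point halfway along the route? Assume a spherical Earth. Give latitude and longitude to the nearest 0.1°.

≈ 28.6°N, 104.7°E

The haversine formula gives a central angle δ ≈ 2.668 rad (152.8°) between the endpoints.
Interpolate at f = 1/2 with slerp weights a = sin((1−f)δ)/sin δ ≈ 2.129, b = sin(fδ)/sin δ ≈ 2.129.
p = a·p₁ + b·p₂ ≈ (-0.223, 0.849, 0.479); φ = arcsin(p_z) ≈ 28.61°, λ = atan2(p_y, p_x) ≈ 104.73°.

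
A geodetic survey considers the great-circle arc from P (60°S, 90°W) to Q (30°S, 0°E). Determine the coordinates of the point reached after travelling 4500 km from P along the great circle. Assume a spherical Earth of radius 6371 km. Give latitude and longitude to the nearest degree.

≈ (48°S, 20°W)

Convert each endpoint to a unit vector on the sphere (x = cos φ cos λ, y = cos φ sin λ, z = sin φ).
The central angle between the endpoints is δ = arccos(p₁·p₂) ≈ 1.123 rad (64.3°). The total great-circle distance is δ·R ≈ 1.123 × 6371 ≈ 7154 km, so the target fraction is f = 4500/7154 ≈ 0.629.
Interpolate at f ≈ 0.629 with slerp weights a = sin((1−f)δ)/sin δ ≈ 0.449, b = sin(fδ)/sin δ ≈ 0.720.
p = a·p₁ + b·p₂ ≈ (0.624, -0.224, -0.749); φ = arcsin(p_z) ≈ -48.49°, λ = atan2(p_y, p_x) ≈ -19.80°.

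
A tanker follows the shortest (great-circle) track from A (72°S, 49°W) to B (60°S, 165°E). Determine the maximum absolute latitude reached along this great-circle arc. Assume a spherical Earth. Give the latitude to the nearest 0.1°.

≈ 83.1°S

The great circle lies in the plane with unit normal n̂ = (p₁ × p₂)/|p₁ × p₂|.
Here n̂_z ≈ -0.120; the vertex latitude is φ_max = arccos|n̂_z| ≈ 83.1°.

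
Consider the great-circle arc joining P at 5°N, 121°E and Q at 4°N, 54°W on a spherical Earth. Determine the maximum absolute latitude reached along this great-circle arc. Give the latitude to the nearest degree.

≈ 61°N

The great circle lies in the plane with unit normal n̂ = (p₁ × p₂)/|p₁ × p₂|.
Here n̂_z ≈ -0.485; the vertex latitude is φ_max = arccos|n̂_z| ≈ 61.0°.
Check via Clairaut: cos φ_max = |cos φ₁| · sin C = cos(5.0°)·sin(29.1°) ≈ 0.485, again giving ≈ 61.0°.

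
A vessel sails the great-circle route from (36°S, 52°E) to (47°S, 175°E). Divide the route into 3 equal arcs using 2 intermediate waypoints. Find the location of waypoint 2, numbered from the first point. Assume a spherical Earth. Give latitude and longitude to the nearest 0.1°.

≈ (61.5°S, 133.6°E)

Convert each endpoint to a unit vector on the sphere (x = cos φ cos λ, y = cos φ sin λ, z = sin φ).
The central angle between the endpoints is δ = arccos(p₁·p₂) ≈ 1.441 rad (82.6°).
Interpolate at f = 2/3 with slerp weights a = sin((1−f)δ)/sin δ ≈ 0.466, b = sin(fδ)/sin δ ≈ 0.827.
p = a·p₁ + b·p₂ ≈ (-0.329, 0.346, -0.878); φ = arcsin(p_z) ≈ -61.45°, λ = atan2(p_y, p_x) ≈ 133.58°.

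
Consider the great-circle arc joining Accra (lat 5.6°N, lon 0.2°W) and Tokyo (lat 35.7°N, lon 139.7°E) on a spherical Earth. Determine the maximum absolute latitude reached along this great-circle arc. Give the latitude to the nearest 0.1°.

≈ 51.0°N

The great circle lies in the plane with unit normal n̂ = (p₁ × p₂)/|p₁ × p₂|.
Here n̂_z ≈ +0.629; the vertex latitude is φ_max = arccos|n̂_z| ≈ 51.0°.
Check via Clairaut: cos φ_max = |cos φ₁| · sin C = cos(5.6°)·sin(39.2°) ≈ 0.629, again giving ≈ 51.0°.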